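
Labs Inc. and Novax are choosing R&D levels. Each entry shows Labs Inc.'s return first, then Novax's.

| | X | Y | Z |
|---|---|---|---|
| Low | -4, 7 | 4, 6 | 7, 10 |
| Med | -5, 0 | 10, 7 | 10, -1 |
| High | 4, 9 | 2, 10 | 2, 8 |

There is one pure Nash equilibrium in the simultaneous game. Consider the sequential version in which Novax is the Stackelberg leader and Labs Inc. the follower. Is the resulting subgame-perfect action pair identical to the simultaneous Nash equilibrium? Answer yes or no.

Solve by backward induction (Novax leads).
- X: BR = High, leader payoff 9.
- Y: BR = Med, leader payoff 7.
- Z: BR = Med, leader payoff -1.
Among 9, 7, -1, the best is 9 at X. Subgame-perfect outcome: (High, X) with payoffs (4, 9).
Under simultaneous play:
Labs Inc.'s best replies: X→High; Y→Med; Z→Med.
Novax's best replies: Low→Z; Med→Y; High→Y.
The unique mutual best reply is (Med, Y), giving (10, 7).
Sequential outcome (High, X) differs from the Nash profile (Med, Y).

no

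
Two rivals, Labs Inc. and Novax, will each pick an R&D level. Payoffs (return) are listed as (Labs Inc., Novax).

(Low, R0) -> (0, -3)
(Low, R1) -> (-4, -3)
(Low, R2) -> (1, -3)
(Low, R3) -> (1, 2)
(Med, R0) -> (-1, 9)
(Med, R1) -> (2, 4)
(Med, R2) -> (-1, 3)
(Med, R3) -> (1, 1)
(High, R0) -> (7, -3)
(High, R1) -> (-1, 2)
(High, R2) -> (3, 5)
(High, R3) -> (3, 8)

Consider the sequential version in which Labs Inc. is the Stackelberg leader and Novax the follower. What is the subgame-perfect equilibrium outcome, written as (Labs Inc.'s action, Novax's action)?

Solve by backward induction (Labs Inc. leads).
- Low: BR = R3, leader payoff 1.
- Med: BR = R0, leader payoff -1.
- High: BR = R3, leader payoff 3.
Labs Inc.'s induced payoffs are 1, -1, 3, so Labs Inc. commits to High. Subgame-perfect outcome: (High, R3) with payoffs (3, 8).

(High, R3)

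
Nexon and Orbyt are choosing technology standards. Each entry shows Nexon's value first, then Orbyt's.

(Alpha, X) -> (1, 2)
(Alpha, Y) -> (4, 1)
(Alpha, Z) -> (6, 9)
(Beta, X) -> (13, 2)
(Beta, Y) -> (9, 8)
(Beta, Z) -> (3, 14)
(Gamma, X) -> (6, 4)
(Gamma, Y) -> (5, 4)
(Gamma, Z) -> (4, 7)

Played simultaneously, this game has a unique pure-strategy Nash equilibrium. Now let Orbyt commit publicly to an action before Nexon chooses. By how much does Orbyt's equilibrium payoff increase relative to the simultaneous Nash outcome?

0

Work backward from Nexon's decision.
- X: BR = Beta, leader payoff 2.
- Y: BR = Beta, leader payoff 8.
- Z: BR = Alpha, leader payoff 9.
Orbyt's induced payoffs are 2, 8, 9, so Orbyt commits to Z. Subgame-perfect outcome: (Alpha, Z) with payoffs (6, 9).
For the simultaneous game, intersect best replies.
Nexon's best replies: X→Beta; Y→Beta; Z→Alpha.
Orbyt's best replies: Alpha→Z; Beta→Z; Gamma→Z.
The unique mutual best reply is (Alpha, Z), giving (6, 9).
Orbyt's commitment gain: 9 − 9 = 0.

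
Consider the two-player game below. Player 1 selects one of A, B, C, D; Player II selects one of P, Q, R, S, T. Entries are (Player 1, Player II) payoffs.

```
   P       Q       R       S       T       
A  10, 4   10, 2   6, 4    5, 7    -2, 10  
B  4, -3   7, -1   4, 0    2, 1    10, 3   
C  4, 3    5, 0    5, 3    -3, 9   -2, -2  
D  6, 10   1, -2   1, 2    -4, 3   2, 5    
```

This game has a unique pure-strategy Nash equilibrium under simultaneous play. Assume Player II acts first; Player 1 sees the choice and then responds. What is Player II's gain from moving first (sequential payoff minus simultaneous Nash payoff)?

4

Solve by backward induction (Player II leads).
- P: BR = A, leader payoff 4.
- Q: BR = A, leader payoff 2.
- R: BR = A, leader payoff 4.
- S: BR = A, leader payoff 7.
- T: BR = B, leader payoff 3.
Among 4, 2, 4, 7, 3, the best is 7 at S. Subgame-perfect outcome: (A, S) with payoffs (5, 7).
For the simultaneous game, intersect best replies.
Player 1's best replies: P→A; Q→A; R→A; S→A; T→B.
Player II's best replies: A→T; B→T; C→S; D→P.
Only (B, T) has each player best-responding; Nash payoffs (10, 3).
Player II's commitment gain: 7 − 3 = 4.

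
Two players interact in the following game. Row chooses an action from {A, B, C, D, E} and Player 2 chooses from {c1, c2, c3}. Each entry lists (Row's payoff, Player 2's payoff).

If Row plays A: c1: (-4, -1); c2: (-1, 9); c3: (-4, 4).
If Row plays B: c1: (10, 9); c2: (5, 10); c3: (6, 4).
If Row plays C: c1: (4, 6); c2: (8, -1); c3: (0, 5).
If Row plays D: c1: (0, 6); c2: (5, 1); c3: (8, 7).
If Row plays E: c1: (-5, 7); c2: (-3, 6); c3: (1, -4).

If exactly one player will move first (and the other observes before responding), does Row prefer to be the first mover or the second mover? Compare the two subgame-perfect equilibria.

second

If Row leads: Player 2's best replies are A→c2, B→c2, C→c1, D→c3, E→c1; Row's induced payoffs -1, 5, 4, 8, -5; outcome (D, c3), payoffs (8, 7).
If Player 2 leads: Row's best replies are c1→B, c2→C, c3→D; Player 2's induced payoffs 9, -1, 7; outcome (B, c1), payoffs (10, 9).
Row gets 8 moving first and 10 moving second, so Row prefers to move second.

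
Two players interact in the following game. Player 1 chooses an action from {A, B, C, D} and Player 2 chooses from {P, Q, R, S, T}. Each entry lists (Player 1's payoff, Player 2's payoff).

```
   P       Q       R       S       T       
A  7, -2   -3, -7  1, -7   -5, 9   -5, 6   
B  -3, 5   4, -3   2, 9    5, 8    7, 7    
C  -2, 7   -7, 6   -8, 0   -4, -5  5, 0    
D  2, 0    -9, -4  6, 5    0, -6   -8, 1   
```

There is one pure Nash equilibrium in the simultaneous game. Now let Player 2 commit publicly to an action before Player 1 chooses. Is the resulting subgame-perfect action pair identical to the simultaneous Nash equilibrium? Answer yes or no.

no

Player 1 best-responds to each possible Player 2 move:
- P: Player 1 compares 7, -3, -2, 2 and picks A; Player 2 would get -2.
- Q: Player 1 compares -3, 4, -7, -9 and picks B; Player 2 would get -3.
- R: Player 1 compares 1, 2, -8, 6 and picks D; Player 2 would get 5.
- S: Player 1 compares -5, 5, -4, 0 and picks B; Player 2 would get 8.
- T: Player 1 compares -5, 7, 5, -8 and picks B; Player 2 would get 7.
Among -2, -3, 5, 8, 7, the best is 8 at S. Subgame-perfect outcome: (B, S) with payoffs (5, 8).
Under simultaneous play:
Player 1's best replies: P→A; Q→B; R→D; S→B; T→B.
Player 2's best replies: A→S; B→R; C→P; D→R.
Only (D, R) has each player best-responding; Nash payoffs (6, 5).
Sequential outcome (B, S) differs from the Nash profile (D, R).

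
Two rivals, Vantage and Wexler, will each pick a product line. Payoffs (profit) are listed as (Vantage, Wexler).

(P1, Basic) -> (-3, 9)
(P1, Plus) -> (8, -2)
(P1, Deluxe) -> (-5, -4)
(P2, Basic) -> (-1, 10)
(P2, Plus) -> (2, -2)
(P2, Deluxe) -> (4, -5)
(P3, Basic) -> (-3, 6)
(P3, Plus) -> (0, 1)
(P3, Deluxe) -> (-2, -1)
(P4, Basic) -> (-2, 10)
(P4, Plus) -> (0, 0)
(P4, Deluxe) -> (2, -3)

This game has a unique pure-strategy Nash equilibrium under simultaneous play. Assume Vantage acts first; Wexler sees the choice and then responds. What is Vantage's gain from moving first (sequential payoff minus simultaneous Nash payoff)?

0

Work backward from Wexler's decision.
- P1: BR = Basic, leader payoff -3.
- P2: BR = Basic, leader payoff -1.
- P3: BR = Basic, leader payoff -3.
- P4: BR = Basic, leader payoff -2.
Maximizing over -3, -1, -3, -2, Vantage chooses P2. Subgame-perfect outcome: (P2, Basic) with payoffs (-1, 10).
Now find the simultaneous Nash equilibrium.
Vantage's best replies: Basic→P2; Plus→P1; Deluxe→P2.
Wexler's best replies: P1→Basic; P2→Basic; P3→Basic; P4→Basic.
Only (P2, Basic) has each player best-responding; Nash payoffs (-1, 10).
Vantage's commitment gain: -1 − -1 = 0.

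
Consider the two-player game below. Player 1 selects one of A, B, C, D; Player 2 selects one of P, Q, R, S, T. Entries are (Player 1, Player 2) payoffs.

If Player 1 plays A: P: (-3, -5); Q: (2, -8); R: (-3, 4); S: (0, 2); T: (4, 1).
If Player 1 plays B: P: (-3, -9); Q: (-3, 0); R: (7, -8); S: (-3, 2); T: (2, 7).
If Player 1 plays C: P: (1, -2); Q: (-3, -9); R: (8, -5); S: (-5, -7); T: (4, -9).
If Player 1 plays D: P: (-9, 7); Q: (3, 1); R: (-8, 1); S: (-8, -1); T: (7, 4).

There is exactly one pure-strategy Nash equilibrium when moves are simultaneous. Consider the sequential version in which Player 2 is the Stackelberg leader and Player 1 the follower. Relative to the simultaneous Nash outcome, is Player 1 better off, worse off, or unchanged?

Work backward from Player 1's decision.
- P: Player 1 compares -3, -3, 1, -9 and picks C; Player 2 would get -2.
- Q: Player 1 compares 2, -3, -3, 3 and picks D; Player 2 would get 1.
- R: Player 1 compares -3, 7, 8, -8 and picks C; Player 2 would get -5.
- S: Player 1 compares 0, -3, -5, -8 and picks A; Player 2 would get 2.
- T: Player 1 compares 4, 2, 4, 7 and picks D; Player 2 would get 4.
Among -2, 1, -5, 2, 4, the best is 4 at T. Subgame-perfect outcome: (D, T) with payoffs (7, 4).
Under simultaneous play:
Player 1's best replies: P→C; Q→D; R→C; S→A; T→D.
Player 2's best replies: A→R; B→T; C→P; D→P.
The unique mutual best reply is (C, P), giving (1, -2).
Player 1 earns 7 sequentially versus 1 at the Nash outcome: better off.

better off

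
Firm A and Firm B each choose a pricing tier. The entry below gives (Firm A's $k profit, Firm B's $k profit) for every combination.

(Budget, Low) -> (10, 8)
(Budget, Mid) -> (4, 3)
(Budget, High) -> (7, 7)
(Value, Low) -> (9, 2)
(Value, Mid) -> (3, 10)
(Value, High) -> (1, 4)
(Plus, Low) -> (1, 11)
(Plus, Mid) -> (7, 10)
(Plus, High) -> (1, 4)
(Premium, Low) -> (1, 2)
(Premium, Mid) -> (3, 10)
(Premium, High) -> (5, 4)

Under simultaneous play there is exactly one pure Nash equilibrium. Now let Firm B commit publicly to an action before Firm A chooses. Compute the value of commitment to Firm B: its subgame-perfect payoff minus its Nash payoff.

2

Solve by backward induction (Firm B leads).
- Low: Firm A compares 10, 9, 1, 1 and picks Budget; Firm B would get 8.
- Mid: Firm A compares 4, 3, 7, 3 and picks Plus; Firm B would get 10.
- High: Firm A compares 7, 1, 1, 5 and picks Budget; Firm B would get 7.
Maximizing over 8, 10, 7, Firm B chooses Mid. Subgame-perfect outcome: (Plus, Mid) with payoffs (7, 10).
For the simultaneous game, intersect best replies.
Firm A's best replies: Low→Budget; Mid→Plus; High→Budget.
Firm B's best replies: Budget→Low; Value→Mid; Plus→Low; Premium→Mid.
The unique mutual best reply is (Budget, Low), giving (10, 8).
Firm B's commitment gain: 10 − 8 = 2.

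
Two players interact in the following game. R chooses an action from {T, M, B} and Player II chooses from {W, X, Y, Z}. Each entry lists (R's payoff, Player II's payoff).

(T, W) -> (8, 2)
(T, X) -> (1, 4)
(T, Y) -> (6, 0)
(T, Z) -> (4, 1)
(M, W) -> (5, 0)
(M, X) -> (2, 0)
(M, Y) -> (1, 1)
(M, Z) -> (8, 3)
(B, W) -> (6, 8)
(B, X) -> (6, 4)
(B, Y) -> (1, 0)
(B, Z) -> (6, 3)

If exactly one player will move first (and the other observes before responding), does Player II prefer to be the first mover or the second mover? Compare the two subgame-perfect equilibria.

first

If R leads: Player II's best replies are T→X, M→Z, B→W; R's induced payoffs 1, 8, 6; outcome (M, Z), payoffs (8, 3).
If Player II leads: R's best replies are W→T, X→B, Y→T, Z→M; Player II's induced payoffs 2, 4, 0, 3; outcome (B, X), payoffs (6, 4).
Player II gets 4 moving first and 3 moving second, so Player II prefers to move first.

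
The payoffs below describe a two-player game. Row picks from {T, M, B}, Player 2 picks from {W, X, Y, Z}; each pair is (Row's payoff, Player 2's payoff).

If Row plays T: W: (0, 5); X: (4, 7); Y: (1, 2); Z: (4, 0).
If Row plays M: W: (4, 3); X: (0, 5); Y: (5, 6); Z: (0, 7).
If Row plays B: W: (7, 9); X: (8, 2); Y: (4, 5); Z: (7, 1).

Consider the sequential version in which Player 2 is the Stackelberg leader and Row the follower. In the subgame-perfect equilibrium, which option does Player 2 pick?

W

Row best-responds to each possible Player 2 move:
- W: Row compares 0, 4, 7 and picks B; Player 2 would get 9.
- X: Row compares 4, 0, 8 and picks B; Player 2 would get 2.
- Y: Row compares 1, 5, 4 and picks M; Player 2 would get 6.
- Z: Row compares 4, 0, 7 and picks B; Player 2 would get 1.
Maximizing over 9, 2, 6, 1, Player 2 chooses W. Subgame-perfect outcome: (B, W) with payoffs (7, 9).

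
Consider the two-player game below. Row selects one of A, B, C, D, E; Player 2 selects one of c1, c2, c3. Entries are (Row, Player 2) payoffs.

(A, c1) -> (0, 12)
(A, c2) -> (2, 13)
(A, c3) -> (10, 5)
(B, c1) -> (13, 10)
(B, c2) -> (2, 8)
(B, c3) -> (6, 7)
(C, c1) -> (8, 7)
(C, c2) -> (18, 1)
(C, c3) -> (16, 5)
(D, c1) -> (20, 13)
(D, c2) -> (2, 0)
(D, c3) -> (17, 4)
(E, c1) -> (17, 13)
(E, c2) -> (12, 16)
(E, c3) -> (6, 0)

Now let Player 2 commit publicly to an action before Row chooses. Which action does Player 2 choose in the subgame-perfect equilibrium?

c1

Solve by backward induction (Player 2 leads).
- c1: BR = D, leader payoff 13.
- c2: BR = C, leader payoff 1.
- c3: BR = D, leader payoff 4.
Maximizing over 13, 1, 4, Player 2 chooses c1. Subgame-perfect outcome: (D, c1) with payoffs (20, 13).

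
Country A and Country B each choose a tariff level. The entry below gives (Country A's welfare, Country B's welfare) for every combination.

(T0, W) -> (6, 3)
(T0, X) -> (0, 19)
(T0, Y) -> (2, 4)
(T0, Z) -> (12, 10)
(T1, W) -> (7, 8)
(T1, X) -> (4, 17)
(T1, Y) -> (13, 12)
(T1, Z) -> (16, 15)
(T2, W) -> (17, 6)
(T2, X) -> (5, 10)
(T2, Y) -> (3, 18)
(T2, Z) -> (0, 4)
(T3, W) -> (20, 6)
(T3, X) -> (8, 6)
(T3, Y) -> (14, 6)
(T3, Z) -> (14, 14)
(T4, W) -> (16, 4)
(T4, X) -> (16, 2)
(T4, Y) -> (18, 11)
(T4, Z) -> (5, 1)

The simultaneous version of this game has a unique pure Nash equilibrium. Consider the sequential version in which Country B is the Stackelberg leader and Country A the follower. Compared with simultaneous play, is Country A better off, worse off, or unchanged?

Work backward from Country A's decision.
- W → Country A plays T3 (best of 6, 7, 17, 20, 16); Country B gets 6.
- X → Country A plays T4 (best of 0, 4, 5, 8, 16); Country B gets 2.
- Y → Country A plays T4 (best of 2, 13, 3, 14, 18); Country B gets 11.
- Z → Country A plays T1 (best of 12, 16, 0, 14, 5); Country B gets 15.
Maximizing over 6, 2, 11, 15, Country B chooses Z. Subgame-perfect outcome: (T1, Z) with payoffs (16, 15).
Under simultaneous play:
Country A's best replies: W→T3; X→T4; Y→T4; Z→T1.
Country B's best replies: T0→X; T1→X; T2→Y; T3→Z; T4→Y.
Only (T4, Y) has each player best-responding; Nash payoffs (18, 11).
Country A earns 16 sequentially versus 18 at the Nash outcome: worse off.

worse off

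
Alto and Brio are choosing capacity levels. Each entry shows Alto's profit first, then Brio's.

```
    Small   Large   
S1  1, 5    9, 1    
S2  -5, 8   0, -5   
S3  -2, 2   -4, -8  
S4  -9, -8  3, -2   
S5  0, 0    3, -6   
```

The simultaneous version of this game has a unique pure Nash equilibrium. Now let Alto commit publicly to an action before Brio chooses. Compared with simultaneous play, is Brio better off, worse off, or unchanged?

worse off

Backward induction with Alto moving first.
- S1: BR = Small, leader payoff 1.
- S2: BR = Small, leader payoff -5.
- S3: BR = Small, leader payoff -2.
- S4: BR = Large, leader payoff 3.
- S5: BR = Small, leader payoff 0.
Among 1, -5, -2, 3, 0, the best is 3 at S4. Subgame-perfect outcome: (S4, Large) with payoffs (3, -2).
Now find the simultaneous Nash equilibrium.
Alto's best replies: Small→S1; Large→S1.
Brio's best replies: S1→Small; S2→Small; S3→Small; S4→Large; S5→Small.
Only (S1, Small) has each player best-responding; Nash payoffs (1, 5).
Brio earns -2 sequentially versus 5 at the Nash outcome: worse off.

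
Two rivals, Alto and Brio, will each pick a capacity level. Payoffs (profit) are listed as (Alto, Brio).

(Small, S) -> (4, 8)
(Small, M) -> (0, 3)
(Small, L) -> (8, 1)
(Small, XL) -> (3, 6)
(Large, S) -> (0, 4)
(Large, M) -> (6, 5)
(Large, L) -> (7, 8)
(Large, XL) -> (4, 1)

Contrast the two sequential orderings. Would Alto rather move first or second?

If Alto leads: Brio's best replies are Small→S, Large→L; Alto's induced payoffs 4, 7; outcome (Large, L), payoffs (7, 8).
If Brio leads: Alto's best replies are S→Small, M→Large, L→Small, XL→Large; Brio's induced payoffs 8, 5, 1, 1; outcome (Small, S), payoffs (4, 8).
Alto gets 7 moving first and 4 moving second, so Alto prefers to move first.

first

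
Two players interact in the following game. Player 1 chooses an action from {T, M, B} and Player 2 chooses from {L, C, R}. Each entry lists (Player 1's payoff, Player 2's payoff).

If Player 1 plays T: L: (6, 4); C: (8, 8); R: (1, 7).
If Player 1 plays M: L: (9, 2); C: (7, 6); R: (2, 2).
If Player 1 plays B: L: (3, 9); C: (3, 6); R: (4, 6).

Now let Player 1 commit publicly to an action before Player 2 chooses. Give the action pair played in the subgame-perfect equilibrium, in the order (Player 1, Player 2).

Player 2 best-responds to each possible Player 1 move:
- T → Player 2 plays C (best of 4, 8, 7); Player 1 gets 8.
- M → Player 2 plays C (best of 2, 6, 2); Player 1 gets 7.
- B → Player 2 plays L (best of 9, 6, 6); Player 1 gets 3.
Maximizing over 8, 7, 3, Player 1 chooses T. Subgame-perfect outcome: (T, C) with payoffs (8, 8).

(T, C)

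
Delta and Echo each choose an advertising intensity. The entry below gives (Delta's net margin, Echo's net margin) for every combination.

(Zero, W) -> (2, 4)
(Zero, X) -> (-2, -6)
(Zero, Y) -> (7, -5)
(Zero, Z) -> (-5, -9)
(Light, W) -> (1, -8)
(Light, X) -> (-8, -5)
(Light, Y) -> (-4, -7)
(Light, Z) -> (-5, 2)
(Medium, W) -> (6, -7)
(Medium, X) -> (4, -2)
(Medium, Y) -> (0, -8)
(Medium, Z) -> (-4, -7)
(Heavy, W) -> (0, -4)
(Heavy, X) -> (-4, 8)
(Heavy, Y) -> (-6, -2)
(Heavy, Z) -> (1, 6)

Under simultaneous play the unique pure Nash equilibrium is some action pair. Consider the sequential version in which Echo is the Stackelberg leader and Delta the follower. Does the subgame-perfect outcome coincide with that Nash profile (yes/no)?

Solve by backward induction (Echo leads).
- W → Delta plays Medium (best of 2, 1, 6, 0); Echo gets -7.
- X → Delta plays Medium (best of -2, -8, 4, -4); Echo gets -2.
- Y → Delta plays Zero (best of 7, -4, 0, -6); Echo gets -5.
- Z → Delta plays Heavy (best of -5, -5, -4, 1); Echo gets 6.
Maximizing over -7, -2, -5, 6, Echo chooses Z. Subgame-perfect outcome: (Heavy, Z) with payoffs (1, 6).
Under simultaneous play:
Delta's best replies: W→Medium; X→Medium; Y→Zero; Z→Heavy.
Echo's best replies: Zero→W; Light→Z; Medium→X; Heavy→X.
Only (Medium, X) has each player best-responding; Nash payoffs (4, -2).
Sequential outcome (Heavy, Z) differs from the Nash profile (Medium, X).

no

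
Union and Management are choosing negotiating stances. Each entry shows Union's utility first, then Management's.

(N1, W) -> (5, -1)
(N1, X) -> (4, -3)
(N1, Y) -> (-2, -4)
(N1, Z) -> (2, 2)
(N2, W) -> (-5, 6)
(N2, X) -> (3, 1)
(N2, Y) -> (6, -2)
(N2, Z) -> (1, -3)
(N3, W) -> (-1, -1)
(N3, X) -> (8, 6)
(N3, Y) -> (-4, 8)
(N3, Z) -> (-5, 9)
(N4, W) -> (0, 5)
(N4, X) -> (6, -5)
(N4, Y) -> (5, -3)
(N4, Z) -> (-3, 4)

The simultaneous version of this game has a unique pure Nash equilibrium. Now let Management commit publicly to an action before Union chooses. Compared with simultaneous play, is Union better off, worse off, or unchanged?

better off

Backward induction with Management moving first.
- W: Union compares 5, -5, -1, 0 and picks N1; Management would get -1.
- X: Union compares 4, 3, 8, 6 and picks N3; Management would get 6.
- Y: Union compares -2, 6, -4, 5 and picks N2; Management would get -2.
- Z: Union compares 2, 1, -5, -3 and picks N1; Management would get 2.
Among -1, 6, -2, 2, the best is 6 at X. Subgame-perfect outcome: (N3, X) with payoffs (8, 6).
Now find the simultaneous Nash equilibrium.
Union's best replies: W→N1; X→N3; Y→N2; Z→N1.
Management's best replies: N1→Z; N2→W; N3→Z; N4→W.
Only (N1, Z) has each player best-responding; Nash payoffs (2, 2).
Union earns 8 sequentially versus 2 at the Nash outcome: better off.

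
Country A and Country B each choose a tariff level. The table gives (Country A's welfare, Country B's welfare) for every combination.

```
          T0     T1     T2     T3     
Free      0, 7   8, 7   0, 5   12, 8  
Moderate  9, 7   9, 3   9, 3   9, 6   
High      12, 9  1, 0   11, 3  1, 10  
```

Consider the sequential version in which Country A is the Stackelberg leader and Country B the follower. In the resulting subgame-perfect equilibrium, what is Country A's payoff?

Work backward from Country B's decision.
- Free: Country B compares 7, 7, 5, 8 and picks T3; Country A would get 12.
- Moderate: Country B compares 7, 3, 3, 6 and picks T0; Country A would get 9.
- High: Country B compares 9, 0, 3, 10 and picks T3; Country A would get 1.
Among 12, 9, 1, the best is 12 at Free. Subgame-perfect outcome: (Free, T3) with payoffs (12, 8).

12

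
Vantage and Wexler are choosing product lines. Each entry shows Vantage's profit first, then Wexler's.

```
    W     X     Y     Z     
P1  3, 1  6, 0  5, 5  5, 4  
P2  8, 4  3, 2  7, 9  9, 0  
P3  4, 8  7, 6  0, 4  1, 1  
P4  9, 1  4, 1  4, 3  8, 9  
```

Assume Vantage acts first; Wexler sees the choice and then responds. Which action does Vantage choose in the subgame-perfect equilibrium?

Solve by backward induction (Vantage leads).
- P1: BR = Y, leader payoff 5.
- P2: BR = Y, leader payoff 7.
- P3: BR = W, leader payoff 4.
- P4: BR = Z, leader payoff 8.
Maximizing over 5, 7, 4, 8, Vantage chooses P4. Subgame-perfect outcome: (P4, Z) with payoffs (8, 9).

P4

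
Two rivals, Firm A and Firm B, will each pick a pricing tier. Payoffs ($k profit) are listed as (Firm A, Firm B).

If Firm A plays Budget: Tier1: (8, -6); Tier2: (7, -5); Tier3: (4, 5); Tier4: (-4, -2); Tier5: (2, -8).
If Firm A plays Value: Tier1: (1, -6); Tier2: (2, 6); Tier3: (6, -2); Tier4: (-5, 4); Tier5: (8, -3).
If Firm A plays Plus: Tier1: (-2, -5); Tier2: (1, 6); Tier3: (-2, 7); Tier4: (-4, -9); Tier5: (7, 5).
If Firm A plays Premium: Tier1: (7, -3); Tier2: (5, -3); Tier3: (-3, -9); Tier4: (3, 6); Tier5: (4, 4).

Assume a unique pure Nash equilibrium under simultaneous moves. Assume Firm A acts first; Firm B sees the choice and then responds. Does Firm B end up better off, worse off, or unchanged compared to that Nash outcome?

worse off

Work backward from Firm B's decision.
- Budget: Firm B compares -6, -5, 5, -2, -8 and picks Tier3; Firm A would get 4.
- Value: Firm B compares -6, 6, -2, 4, -3 and picks Tier2; Firm A would get 2.
- Plus: Firm B compares -5, 6, 7, -9, 5 and picks Tier3; Firm A would get -2.
- Premium: Firm B compares -3, -3, -9, 6, 4 and picks Tier4; Firm A would get 3.
Among 4, 2, -2, 3, the best is 4 at Budget. Subgame-perfect outcome: (Budget, Tier3) with payoffs (4, 5).
Now find the simultaneous Nash equilibrium.
Firm A's best replies: Tier1→Budget; Tier2→Budget; Tier3→Value; Tier4→Premium; Tier5→Value.
Firm B's best replies: Budget→Tier3; Value→Tier2; Plus→Tier3; Premium→Tier4.
The unique mutual best reply is (Premium, Tier4), giving (3, 6).
Firm B earns 5 sequentially versus 6 at the Nash outcome: worse off.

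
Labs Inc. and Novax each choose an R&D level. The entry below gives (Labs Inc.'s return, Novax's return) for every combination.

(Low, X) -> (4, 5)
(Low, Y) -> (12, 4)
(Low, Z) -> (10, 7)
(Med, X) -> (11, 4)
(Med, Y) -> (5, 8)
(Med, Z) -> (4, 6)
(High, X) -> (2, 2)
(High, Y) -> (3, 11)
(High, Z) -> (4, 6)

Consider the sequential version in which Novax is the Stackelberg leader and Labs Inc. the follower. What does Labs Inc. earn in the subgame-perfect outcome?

Labs Inc. best-responds to each possible Novax move:
- X → Labs Inc. plays Med (best of 4, 11, 2); Novax gets 4.
- Y → Labs Inc. plays Low (best of 12, 5, 3); Novax gets 4.
- Z → Labs Inc. plays Low (best of 10, 4, 4); Novax gets 7.
Novax's induced payoffs are 4, 4, 7, so Novax commits to Z. Subgame-perfect outcome: (Low, Z) with payoffs (10, 7).

10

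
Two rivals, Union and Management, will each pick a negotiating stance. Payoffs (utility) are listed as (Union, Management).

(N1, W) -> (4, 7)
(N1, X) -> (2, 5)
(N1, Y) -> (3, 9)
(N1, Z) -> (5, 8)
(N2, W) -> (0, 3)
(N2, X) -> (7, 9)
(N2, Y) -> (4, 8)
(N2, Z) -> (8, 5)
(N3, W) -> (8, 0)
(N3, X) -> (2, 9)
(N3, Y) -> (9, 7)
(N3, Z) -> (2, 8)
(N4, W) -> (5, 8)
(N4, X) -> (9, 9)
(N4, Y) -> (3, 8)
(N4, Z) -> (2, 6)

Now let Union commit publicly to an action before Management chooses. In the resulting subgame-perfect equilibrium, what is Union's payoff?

9

Work backward from Management's decision.
- N1: Management compares 7, 5, 9, 8 and picks Y; Union would get 3.
- N2: Management compares 3, 9, 8, 5 and picks X; Union would get 7.
- N3: Management compares 0, 9, 7, 8 and picks X; Union would get 2.
- N4: Management compares 8, 9, 8, 6 and picks X; Union would get 9.
Union's induced payoffs are 3, 7, 2, 9, so Union commits to N4. Subgame-perfect outcome: (N4, X) with payoffs (9, 9).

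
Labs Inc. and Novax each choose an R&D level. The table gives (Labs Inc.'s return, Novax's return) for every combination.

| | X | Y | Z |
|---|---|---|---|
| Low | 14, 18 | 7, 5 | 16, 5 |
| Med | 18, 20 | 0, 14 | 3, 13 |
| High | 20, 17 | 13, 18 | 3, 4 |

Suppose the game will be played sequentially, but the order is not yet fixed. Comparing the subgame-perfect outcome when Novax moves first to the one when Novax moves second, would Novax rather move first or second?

second

If Labs Inc. leads: Novax's best replies are Low→X, Med→X, High→Y; Labs Inc.'s induced payoffs 14, 18, 13; outcome (Med, X), payoffs (18, 20).
If Novax leads: Labs Inc.'s best replies are X→High, Y→High, Z→Low; Novax's induced payoffs 17, 18, 5; outcome (High, Y), payoffs (13, 18).
Novax gets 18 moving first and 20 moving second, so Novax prefers to move second.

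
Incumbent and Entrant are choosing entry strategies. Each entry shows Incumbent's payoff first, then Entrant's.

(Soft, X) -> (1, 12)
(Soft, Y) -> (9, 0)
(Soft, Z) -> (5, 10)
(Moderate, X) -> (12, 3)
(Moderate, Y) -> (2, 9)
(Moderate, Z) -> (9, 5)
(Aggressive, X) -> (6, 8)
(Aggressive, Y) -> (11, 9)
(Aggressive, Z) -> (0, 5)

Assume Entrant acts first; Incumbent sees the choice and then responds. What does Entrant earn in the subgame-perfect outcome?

Solve by backward induction (Entrant leads).
- X: Incumbent compares 1, 12, 6 and picks Moderate; Entrant would get 3.
- Y: Incumbent compares 9, 2, 11 and picks Aggressive; Entrant would get 9.
- Z: Incumbent compares 5, 9, 0 and picks Moderate; Entrant would get 5.
Maximizing over 3, 9, 5, Entrant chooses Y. Subgame-perfect outcome: (Aggressive, Y) with payoffs (11, 9).

9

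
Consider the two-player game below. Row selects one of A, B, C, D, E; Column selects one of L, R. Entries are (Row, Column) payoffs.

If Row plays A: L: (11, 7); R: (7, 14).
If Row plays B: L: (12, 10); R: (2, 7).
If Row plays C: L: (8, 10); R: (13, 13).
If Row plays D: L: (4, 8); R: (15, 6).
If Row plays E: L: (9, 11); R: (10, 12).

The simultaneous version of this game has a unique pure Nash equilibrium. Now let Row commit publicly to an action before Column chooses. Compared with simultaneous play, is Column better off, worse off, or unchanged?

Backward induction with Row moving first.
- A: BR = R, leader payoff 7.
- B: BR = L, leader payoff 12.
- C: BR = R, leader payoff 13.
- D: BR = L, leader payoff 4.
- E: BR = R, leader payoff 10.
Among 7, 12, 13, 4, 10, the best is 13 at C. Subgame-perfect outcome: (C, R) with payoffs (13, 13).
Now find the simultaneous Nash equilibrium.
Row's best replies: L→B; R→D.
Column's best replies: A→R; B→L; C→R; D→L; E→R.
Only (B, L) has each player best-responding; Nash payoffs (12, 10).
Column earns 13 sequentially versus 10 at the Nash outcome: better off.

better off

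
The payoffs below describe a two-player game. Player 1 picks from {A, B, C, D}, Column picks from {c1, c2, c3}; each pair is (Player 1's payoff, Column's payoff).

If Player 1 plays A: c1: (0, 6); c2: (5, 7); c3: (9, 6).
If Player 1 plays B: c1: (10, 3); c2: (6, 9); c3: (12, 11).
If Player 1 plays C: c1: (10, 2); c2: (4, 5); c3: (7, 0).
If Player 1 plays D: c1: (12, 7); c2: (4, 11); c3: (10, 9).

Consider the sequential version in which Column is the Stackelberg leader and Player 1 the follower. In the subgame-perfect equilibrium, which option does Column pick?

Work backward from Player 1's decision.
- c1: BR = D, leader payoff 7.
- c2: BR = B, leader payoff 9.
- c3: BR = B, leader payoff 11.
Among 7, 9, 11, the best is 11 at c3. Subgame-perfect outcome: (B, c3) with payoffs (12, 11).

c3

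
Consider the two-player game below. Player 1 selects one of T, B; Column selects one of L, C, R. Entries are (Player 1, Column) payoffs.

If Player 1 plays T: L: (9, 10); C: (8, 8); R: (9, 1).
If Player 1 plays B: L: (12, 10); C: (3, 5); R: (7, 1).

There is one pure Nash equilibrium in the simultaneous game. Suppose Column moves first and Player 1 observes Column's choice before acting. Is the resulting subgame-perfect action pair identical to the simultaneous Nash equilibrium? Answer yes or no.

yes

Player 1 best-responds to each possible Column move:
- L: Player 1 compares 9, 12 and picks B; Column would get 10.
- C: Player 1 compares 8, 3 and picks T; Column would get 8.
- R: Player 1 compares 9, 7 and picks T; Column would get 1.
Among 10, 8, 1, the best is 10 at L. Subgame-perfect outcome: (B, L) with payoffs (12, 10).
Now find the simultaneous Nash equilibrium.
Player 1's best replies: L→B; C→T; R→T.
Column's best replies: T→L; B→L.
The unique mutual best reply is (B, L), giving (12, 10).
Sequential outcome (B, L) coincides with the Nash profile (B, L).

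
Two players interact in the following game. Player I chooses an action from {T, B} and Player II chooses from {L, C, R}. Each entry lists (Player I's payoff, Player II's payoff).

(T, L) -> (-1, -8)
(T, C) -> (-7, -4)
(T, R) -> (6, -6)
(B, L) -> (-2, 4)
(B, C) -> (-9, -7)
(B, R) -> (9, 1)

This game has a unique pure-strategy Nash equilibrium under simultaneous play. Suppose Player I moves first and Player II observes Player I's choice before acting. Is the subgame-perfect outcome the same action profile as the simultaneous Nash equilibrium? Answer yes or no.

no

Player II best-responds to each possible Player I move:
- T → Player II plays C (best of -8, -4, -6); Player I gets -7.
- B → Player II plays L (best of 4, -7, 1); Player I gets -2.
Maximizing over -7, -2, Player I chooses B. Subgame-perfect outcome: (B, L) with payoffs (-2, 4).
Now find the simultaneous Nash equilibrium.
Player I's best replies: L→T; C→T; R→B.
Player II's best replies: T→C; B→L.
Only (T, C) has each player best-responding; Nash payoffs (-7, -4).
Sequential outcome (B, L) differs from the Nash profile (T, C).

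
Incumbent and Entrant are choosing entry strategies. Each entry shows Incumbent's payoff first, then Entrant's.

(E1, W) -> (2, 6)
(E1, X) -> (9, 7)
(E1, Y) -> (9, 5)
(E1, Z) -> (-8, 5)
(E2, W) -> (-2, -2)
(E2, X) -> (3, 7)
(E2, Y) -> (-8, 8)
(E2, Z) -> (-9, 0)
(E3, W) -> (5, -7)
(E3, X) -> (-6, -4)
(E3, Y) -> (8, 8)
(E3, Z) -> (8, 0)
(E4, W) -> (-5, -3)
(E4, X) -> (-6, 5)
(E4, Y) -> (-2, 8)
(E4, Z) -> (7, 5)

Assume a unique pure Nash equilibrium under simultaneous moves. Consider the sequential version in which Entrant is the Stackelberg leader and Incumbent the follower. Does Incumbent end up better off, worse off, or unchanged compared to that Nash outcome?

unchanged

Backward induction with Entrant moving first.
- W → Incumbent plays E3 (best of 2, -2, 5, -5); Entrant gets -7.
- X → Incumbent plays E1 (best of 9, 3, -6, -6); Entrant gets 7.
- Y → Incumbent plays E1 (best of 9, -8, 8, -2); Entrant gets 5.
- Z → Incumbent plays E3 (best of -8, -9, 8, 7); Entrant gets 0.
Entrant's induced payoffs are -7, 7, 5, 0, so Entrant commits to X. Subgame-perfect outcome: (E1, X) with payoffs (9, 7).
Now find the simultaneous Nash equilibrium.
Incumbent's best replies: W→E3; X→E1; Y→E1; Z→E3.
Entrant's best replies: E1→X; E2→Y; E3→Y; E4→Y.
The unique mutual best reply is (E1, X), giving (9, 7).
Incumbent earns 9 sequentially versus 9 at the Nash outcome: unchanged.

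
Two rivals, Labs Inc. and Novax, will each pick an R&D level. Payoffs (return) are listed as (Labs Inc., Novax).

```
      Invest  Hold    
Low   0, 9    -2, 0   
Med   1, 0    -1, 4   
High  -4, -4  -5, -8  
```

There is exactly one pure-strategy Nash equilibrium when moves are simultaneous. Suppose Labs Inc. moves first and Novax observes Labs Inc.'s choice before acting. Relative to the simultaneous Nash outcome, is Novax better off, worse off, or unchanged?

better off

Backward induction with Labs Inc. moving first.
- Low: BR = Invest, leader payoff 0.
- Med: BR = Hold, leader payoff -1.
- High: BR = Invest, leader payoff -4.
Labs Inc.'s induced payoffs are 0, -1, -4, so Labs Inc. commits to Low. Subgame-perfect outcome: (Low, Invest) with payoffs (0, 9).
Now find the simultaneous Nash equilibrium.
Labs Inc.'s best replies: Invest→Med; Hold→Med.
Novax's best replies: Low→Invest; Med→Hold; High→Invest.
The unique mutual best reply is (Med, Hold), giving (-1, 4).
Novax earns 9 sequentially versus 4 at the Nash outcome: better off.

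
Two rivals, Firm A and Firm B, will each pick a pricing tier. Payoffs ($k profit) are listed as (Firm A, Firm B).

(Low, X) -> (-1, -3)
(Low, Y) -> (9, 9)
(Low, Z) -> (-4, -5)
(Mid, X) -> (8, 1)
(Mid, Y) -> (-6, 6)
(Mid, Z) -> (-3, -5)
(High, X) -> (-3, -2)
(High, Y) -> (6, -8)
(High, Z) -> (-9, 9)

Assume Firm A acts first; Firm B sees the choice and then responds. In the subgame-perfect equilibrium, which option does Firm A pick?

Backward induction with Firm A moving first.
- Low → Firm B plays Y (best of -3, 9, -5); Firm A gets 9.
- Mid → Firm B plays Y (best of 1, 6, -5); Firm A gets -6.
- High → Firm B plays Z (best of -2, -8, 9); Firm A gets -9.
Among 9, -6, -9, the best is 9 at Low. Subgame-perfect outcome: (Low, Y) with payoffs (9, 9).

Low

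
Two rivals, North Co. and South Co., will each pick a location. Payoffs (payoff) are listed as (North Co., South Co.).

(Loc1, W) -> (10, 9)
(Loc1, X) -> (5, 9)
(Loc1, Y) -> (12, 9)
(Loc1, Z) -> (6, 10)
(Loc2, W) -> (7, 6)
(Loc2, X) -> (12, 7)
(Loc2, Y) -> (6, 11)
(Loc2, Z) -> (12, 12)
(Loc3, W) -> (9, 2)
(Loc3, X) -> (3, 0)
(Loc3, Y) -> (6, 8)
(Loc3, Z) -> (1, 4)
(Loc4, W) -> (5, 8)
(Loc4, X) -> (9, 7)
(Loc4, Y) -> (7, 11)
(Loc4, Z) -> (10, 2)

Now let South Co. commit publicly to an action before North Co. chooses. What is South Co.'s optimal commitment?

North Co. best-responds to each possible South Co. move:
- W → North Co. plays Loc1 (best of 10, 7, 9, 5); South Co. gets 9.
- X → North Co. plays Loc2 (best of 5, 12, 3, 9); South Co. gets 7.
- Y → North Co. plays Loc1 (best of 12, 6, 6, 7); South Co. gets 9.
- Z → North Co. plays Loc2 (best of 6, 12, 1, 10); South Co. gets 12.
South Co.'s induced payoffs are 9, 7, 9, 12, so South Co. commits to Z. Subgame-perfect outcome: (Loc2, Z) with payoffs (12, 12).

Z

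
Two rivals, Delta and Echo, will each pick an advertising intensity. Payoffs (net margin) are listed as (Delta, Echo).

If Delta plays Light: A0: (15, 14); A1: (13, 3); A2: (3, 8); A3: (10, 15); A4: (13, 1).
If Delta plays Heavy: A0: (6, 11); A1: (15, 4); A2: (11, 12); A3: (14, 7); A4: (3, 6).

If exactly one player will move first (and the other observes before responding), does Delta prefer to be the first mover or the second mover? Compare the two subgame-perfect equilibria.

If Delta leads: Echo's best replies are Light→A3, Heavy→A2; Delta's induced payoffs 10, 11; outcome (Heavy, A2), payoffs (11, 12).
If Echo leads: Delta's best replies are A0→Light, A1→Heavy, A2→Heavy, A3→Heavy, A4→Light; Echo's induced payoffs 14, 4, 12, 7, 1; outcome (Light, A0), payoffs (15, 14).
Delta gets 11 moving first and 15 moving second, so Delta prefers to move second.

second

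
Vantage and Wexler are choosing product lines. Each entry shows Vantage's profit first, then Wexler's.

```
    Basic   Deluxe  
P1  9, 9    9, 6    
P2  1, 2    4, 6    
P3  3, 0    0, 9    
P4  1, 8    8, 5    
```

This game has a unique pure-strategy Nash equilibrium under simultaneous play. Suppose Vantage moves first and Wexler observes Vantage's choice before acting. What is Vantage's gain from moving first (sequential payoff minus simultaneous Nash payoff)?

Solve by backward induction (Vantage leads).
- P1: BR = Basic, leader payoff 9.
- P2: BR = Deluxe, leader payoff 4.
- P3: BR = Deluxe, leader payoff 0.
- P4: BR = Basic, leader payoff 1.
Maximizing over 9, 4, 0, 1, Vantage chooses P1. Subgame-perfect outcome: (P1, Basic) with payoffs (9, 9).
Under simultaneous play:
Vantage's best replies: Basic→P1; Deluxe→P1.
Wexler's best replies: P1→Basic; P2→Deluxe; P3→Deluxe; P4→Basic.
Only (P1, Basic) has each player best-responding; Nash payoffs (9, 9).
Vantage's commitment gain: 9 − 9 = 0.

0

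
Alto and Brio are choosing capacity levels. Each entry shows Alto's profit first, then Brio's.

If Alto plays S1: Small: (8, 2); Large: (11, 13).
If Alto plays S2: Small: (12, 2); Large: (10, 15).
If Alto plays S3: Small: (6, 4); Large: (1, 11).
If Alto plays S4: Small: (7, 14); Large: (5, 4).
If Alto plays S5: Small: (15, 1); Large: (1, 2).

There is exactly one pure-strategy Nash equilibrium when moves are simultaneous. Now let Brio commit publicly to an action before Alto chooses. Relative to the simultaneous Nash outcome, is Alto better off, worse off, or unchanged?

unchanged

Backward induction with Brio moving first.
- Small → Alto plays S5 (best of 8, 12, 6, 7, 15); Brio gets 1.
- Large → Alto plays S1 (best of 11, 10, 1, 5, 1); Brio gets 13.
Among 1, 13, the best is 13 at Large. Subgame-perfect outcome: (S1, Large) with payoffs (11, 13).
Under simultaneous play:
Alto's best replies: Small→S5; Large→S1.
Brio's best replies: S1→Large; S2→Large; S3→Large; S4→Small; S5→Large.
Only (S1, Large) has each player best-responding; Nash payoffs (11, 13).
Alto earns 11 sequentially versus 11 at the Nash outcome: unchanged.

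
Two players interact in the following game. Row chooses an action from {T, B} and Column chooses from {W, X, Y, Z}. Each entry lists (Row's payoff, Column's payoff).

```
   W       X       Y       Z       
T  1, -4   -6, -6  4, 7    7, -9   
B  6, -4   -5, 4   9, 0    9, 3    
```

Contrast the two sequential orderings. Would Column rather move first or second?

If Row leads: Column's best replies are T→Y, B→X; Row's induced payoffs 4, -5; outcome (T, Y), payoffs (4, 7).
If Column leads: Row's best replies are W→B, X→B, Y→B, Z→B; Column's induced payoffs -4, 4, 0, 3; outcome (B, X), payoffs (-5, 4).
Column gets 4 moving first and 7 moving second, so Column prefers to move second.

second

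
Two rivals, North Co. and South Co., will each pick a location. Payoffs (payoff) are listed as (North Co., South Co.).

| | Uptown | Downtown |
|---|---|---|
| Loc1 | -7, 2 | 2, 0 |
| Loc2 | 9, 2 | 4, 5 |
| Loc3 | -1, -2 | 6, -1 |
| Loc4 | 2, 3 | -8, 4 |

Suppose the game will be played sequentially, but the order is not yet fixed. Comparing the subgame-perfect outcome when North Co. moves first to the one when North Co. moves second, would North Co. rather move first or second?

second

If North Co. leads: South Co.'s best replies are Loc1→Uptown, Loc2→Downtown, Loc3→Downtown, Loc4→Downtown; North Co.'s induced payoffs -7, 4, 6, -8; outcome (Loc3, Downtown), payoffs (6, -1).
If South Co. leads: North Co.'s best replies are Uptown→Loc2, Downtown→Loc3; South Co.'s induced payoffs 2, -1; outcome (Loc2, Uptown), payoffs (9, 2).
North Co. gets 6 moving first and 9 moving second, so North Co. prefers to move second.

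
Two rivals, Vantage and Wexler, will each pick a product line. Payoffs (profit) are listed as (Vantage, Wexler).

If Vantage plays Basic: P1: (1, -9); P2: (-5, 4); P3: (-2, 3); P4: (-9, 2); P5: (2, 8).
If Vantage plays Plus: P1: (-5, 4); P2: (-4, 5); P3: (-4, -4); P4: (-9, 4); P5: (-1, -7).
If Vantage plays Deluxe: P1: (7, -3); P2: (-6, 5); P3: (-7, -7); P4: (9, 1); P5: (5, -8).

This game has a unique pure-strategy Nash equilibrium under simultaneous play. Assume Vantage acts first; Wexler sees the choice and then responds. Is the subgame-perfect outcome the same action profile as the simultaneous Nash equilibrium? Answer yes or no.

no

Backward induction with Vantage moving first.
- Basic: BR = P5, leader payoff 2.
- Plus: BR = P2, leader payoff -4.
- Deluxe: BR = P2, leader payoff -6.
Vantage's induced payoffs are 2, -4, -6, so Vantage commits to Basic. Subgame-perfect outcome: (Basic, P5) with payoffs (2, 8).
Now find the simultaneous Nash equilibrium.
Vantage's best replies: P1→Deluxe; P2→Plus; P3→Basic; P4→Deluxe; P5→Deluxe.
Wexler's best replies: Basic→P5; Plus→P2; Deluxe→P2.
The unique mutual best reply is (Plus, P2), giving (-4, 5).
Sequential outcome (Basic, P5) differs from the Nash profile (Plus, P2).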